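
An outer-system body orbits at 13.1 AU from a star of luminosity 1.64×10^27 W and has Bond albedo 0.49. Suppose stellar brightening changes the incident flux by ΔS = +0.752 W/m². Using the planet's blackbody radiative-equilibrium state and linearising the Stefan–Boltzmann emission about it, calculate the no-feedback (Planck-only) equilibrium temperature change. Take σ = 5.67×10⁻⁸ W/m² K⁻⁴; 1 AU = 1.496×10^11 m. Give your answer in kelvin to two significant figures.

0.52 K

d = 13.1 × 1.496×10^11 m = 1.960×10^12 m.
Flux at the orbit: S = L/(4πd²) = 1.64×10^27/(4π·(1.96×10^12)²) = 33.98 W/m².
Unperturbed T_e = [33.98·(1−0.49)/(4σ)]^¼ = 93.50 K.
ΔF = Δ[S(1−α)]/4 = (1−0.49)·+0.752/4 = 0.09588 W/m².
Linearising σT⁴ gives d(σT⁴)/dT = 4σT_e³ = 0.1854 W/m² per K.
ΔT₀ = ΔF/λ_P = 0.09588/0.1854 = 0.517 K.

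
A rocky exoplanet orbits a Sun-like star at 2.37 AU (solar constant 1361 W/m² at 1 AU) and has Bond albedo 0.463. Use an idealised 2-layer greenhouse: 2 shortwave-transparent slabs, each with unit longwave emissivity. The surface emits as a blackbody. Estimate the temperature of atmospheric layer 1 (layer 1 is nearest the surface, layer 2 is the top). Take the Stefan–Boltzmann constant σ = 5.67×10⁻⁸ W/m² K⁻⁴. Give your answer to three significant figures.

184 K

Irradiance scales as 1/d², so S = 1361 W/m² × (1/2.37)² = 242.3 W/m².
Top-of-atmosphere balance: σT_e⁴ = S(1−α)/4 = 32.53 W/m² → T_e = 154.8 K.
Each opaque layer satisfies 2T_j⁴ = T_{j−1}⁴ + T_{j+1}⁴, giving T_k⁴ = (N+1−k)T_e⁴.
With k = 1: T_1 = (2+1−1)^¼·154.8 K = 184.0 K.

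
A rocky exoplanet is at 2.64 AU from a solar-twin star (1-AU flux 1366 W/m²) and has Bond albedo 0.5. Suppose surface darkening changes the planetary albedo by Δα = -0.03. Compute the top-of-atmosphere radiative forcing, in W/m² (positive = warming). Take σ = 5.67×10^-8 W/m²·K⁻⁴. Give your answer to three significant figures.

By the inverse-square law, S = 1366/2.64² = 196.0 W/m².
TOA radiative forcing: ΔF = −S·Δα/4 = −196.0·(-0.03)/4 = 1.470 W/m².

1.47 W/m²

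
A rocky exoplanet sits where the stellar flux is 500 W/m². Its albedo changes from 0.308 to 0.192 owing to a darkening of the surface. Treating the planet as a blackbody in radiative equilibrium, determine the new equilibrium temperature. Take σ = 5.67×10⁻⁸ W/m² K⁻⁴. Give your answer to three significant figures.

205 kelvin

With the new albedo, S(1−α₂)/4 = 101.0 W/m², so T₂ = 205.4 K.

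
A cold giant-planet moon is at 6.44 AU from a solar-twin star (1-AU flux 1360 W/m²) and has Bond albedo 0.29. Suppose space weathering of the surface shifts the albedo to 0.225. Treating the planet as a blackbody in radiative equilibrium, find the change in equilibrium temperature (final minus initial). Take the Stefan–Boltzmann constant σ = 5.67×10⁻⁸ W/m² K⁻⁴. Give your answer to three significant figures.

2.23 kelvin

Irradiance scales as 1/d², so S = 1360 W/m² × (1/6.44)² = 32.79 W/m².
With α = 0.29, T₁ = 100.7 K.
Final:   T₂ = [S(1−0.225)/(4σ)]^(1/4) = 102.9 K.
Change: 102.9 − 100.7 = 2.229 K.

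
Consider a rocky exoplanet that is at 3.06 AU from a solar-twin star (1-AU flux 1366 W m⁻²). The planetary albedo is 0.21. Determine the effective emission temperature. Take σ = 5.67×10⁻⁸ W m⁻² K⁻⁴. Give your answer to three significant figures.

150 K

Flux at the orbit: S = 1366/(3.06)² = 145.9 W m⁻².
Averaging over the sphere, the absorbed flux is S(1−α)/4 = 28.81 W m⁻².
Balancing against σT⁴: T = (28.81/5.67×10⁻⁸)^(1/4) = 150.1 K.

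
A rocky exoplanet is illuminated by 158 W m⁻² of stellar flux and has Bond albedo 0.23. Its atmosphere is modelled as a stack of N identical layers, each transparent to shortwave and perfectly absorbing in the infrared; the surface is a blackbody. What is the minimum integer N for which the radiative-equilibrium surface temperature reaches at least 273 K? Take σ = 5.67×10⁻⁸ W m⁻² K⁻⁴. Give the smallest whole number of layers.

OLR = S(1−α)/4 = 30.41 W m⁻²; the top layer radiates at T_e = 152.2 K.
Since T_s⁴ = (N+1)T_e⁴, we need N ≥ (T_s/T_e)⁴ − 1 = 9.355.
Rounding up, N = 10.

10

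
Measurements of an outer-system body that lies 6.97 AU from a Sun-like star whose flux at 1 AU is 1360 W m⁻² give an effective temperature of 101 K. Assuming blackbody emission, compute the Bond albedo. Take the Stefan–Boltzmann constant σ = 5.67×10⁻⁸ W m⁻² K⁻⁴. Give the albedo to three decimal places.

0.157

Flux at the orbit: S = 1360/(6.97)² = 27.99 W m⁻².
Energy balance: S(1−α)/4 = σT⁴, so 1−α = 4σT⁴/S.
σT⁴ = 5.900 W m⁻², so 4σT⁴ = 23.60 W m⁻².
1−α = 23.60/27.99 = 0.8431, so α = 0.1569.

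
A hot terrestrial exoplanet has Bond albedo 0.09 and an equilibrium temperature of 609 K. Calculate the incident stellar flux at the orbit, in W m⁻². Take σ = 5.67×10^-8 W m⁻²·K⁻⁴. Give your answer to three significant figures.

34300 W m⁻²

Invert the energy balance for S: S = 4σT⁴/(1−α).
σT⁴ = 5.67×10⁻⁸·(609)⁴ = 7799 W m⁻².
So S = 4×7799/(1−0.09) = 34280 W m⁻².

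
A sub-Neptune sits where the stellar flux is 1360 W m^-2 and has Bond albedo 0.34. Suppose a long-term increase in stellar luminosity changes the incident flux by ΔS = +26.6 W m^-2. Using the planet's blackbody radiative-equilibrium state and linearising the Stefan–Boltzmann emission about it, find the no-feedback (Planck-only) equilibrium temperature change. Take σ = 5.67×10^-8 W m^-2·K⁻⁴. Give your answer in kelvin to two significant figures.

The baseline emission temperature is T_e = 250.8 K.
TOA radiative forcing: ΔF = (1−α)ΔS/4 = 0.66·(+26.6)/4 = 4.389 W m^-2.
Planck response: λ_P = 4σT_e³ = 4·5.67×10⁻⁸·(250.8)³ = 3.579 W m^-2/K.
Hence the no-feedback warming is ΔF/(4σT_e³) = 1.23 K.

1.2 K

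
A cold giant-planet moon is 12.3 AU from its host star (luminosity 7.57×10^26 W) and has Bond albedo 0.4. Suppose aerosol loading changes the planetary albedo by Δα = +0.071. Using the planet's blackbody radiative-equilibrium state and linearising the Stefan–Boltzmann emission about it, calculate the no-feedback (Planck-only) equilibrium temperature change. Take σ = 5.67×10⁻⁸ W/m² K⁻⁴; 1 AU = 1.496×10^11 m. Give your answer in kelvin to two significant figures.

Orbital distance: d = 12.3 AU = 1.840×10^12 m.
Spreading L over a sphere of radius d: S = 7.57×10^26/(4π·1.84×10^12²) = 17.79 W/m².
Unperturbed T_e = [17.79·(1−0.4)/(4σ)]^¼ = 82.83 K.
ΔF = −(S/4)Δα = −(17.79/4)×(+0.071) = -0.3158 W/m².
The Planck feedback parameter is 4σT_e³ = 0.1289 W/m²/K.
Hence the no-feedback warming is ΔF/(4σT_e³) = -2.45 K.

-2.5 kelvin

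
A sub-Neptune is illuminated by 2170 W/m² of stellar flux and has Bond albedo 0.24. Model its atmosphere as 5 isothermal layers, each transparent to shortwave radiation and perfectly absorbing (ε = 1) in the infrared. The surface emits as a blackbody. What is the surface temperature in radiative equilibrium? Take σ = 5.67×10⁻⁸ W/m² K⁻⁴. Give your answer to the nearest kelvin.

457 K

The effective emission temperature is T_e = [S(1−α)/(4σ)]^¼ = 292.0 K.
With N = 5 opaque layers, T_s = (N+1)^(1/4)·T_e = 6^(1/4)·292.0 = 457.0 K.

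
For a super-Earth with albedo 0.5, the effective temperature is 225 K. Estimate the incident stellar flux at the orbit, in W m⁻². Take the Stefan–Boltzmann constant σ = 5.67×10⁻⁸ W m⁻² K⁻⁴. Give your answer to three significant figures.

1160 W m⁻²

From S(1−α)/4 = σT⁴: S = 4σT⁴/(1−α).
The emitted flux is σT⁴ = 145.3 W m⁻².
So S = 4×145.3/(1−0.5) = 1163 W m⁻².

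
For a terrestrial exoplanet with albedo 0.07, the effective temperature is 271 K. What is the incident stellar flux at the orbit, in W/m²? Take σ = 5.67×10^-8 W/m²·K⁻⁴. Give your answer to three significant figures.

From S(1−α)/4 = σT⁴: S = 4σT⁴/(1−α).
σT⁴ = 5.67×10⁻⁸·(271)⁴ = 305.8 W/m².
S = 4·305.8/0.93 = 1315 W/m².

1320 W/m²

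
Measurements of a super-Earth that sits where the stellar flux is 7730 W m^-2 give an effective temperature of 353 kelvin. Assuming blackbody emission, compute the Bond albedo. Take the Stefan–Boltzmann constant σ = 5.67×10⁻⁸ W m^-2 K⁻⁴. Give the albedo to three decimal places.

0.544

Rearranging the radiative balance, α = 1 − 4σT⁴/S.
4σT⁴ = 4·5.67×10⁻⁸·(353)⁴ = 3522 W m^-2.
Hence α = 1 − 3522/7730 = 0.5444.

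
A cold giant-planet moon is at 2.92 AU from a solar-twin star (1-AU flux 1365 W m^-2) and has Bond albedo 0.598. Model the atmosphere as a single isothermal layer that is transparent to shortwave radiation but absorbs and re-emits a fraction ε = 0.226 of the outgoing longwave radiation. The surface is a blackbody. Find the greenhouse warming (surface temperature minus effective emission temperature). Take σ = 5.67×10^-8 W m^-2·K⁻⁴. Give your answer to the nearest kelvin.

4 K

By the inverse-square law, S = 1365/2.92² = 160.1 W m^-2.
The planet radiates to space at T_e = [S(1−α)/(4σ)]^(1/4) = 129.8 K.
The surface balance (absorbed SW + ε·downward IR = σT_s⁴) with T_a⁴ = T_s⁴/2 reduces to T_s = T_e·[2/(2−ε)]^¼ = 133.7 K.
The atmosphere warms the surface by 3.950 K.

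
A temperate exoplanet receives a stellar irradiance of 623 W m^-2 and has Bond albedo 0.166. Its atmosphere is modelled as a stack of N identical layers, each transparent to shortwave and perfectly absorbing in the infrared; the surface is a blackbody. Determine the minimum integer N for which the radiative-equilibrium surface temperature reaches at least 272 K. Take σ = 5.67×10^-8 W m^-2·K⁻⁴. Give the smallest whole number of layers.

2

OLR = S(1−α)/4 = 129.9 W m^-2; the top layer radiates at T_e = 218.8 K.
T_s = (N+1)^(1/4)·T_e ≥ 272 K requires N+1 ≥ (T_s/T_e)⁴ = (272/218.8)⁴ = 2.389.
Rounding up, N = 2.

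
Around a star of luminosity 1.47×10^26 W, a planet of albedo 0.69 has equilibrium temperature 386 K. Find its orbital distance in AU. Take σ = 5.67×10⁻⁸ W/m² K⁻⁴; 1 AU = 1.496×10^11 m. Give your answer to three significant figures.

0.179 AU

The flux needed for this T is 4σT⁴/(1−0.69) = 16240 W/m².
Then d = [L/(4πS)]^(1/2) = 2.684×10^10 m, i.e. 0.1794 AU.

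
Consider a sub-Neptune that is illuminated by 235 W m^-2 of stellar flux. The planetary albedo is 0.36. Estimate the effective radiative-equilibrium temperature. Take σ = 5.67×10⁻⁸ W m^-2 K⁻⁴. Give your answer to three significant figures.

The planet absorbs (1−α)S over its disc πR² and re-emits over 4πR², so the mean absorbed flux is (1−0.36)·235.0/4 = 37.60 W m^-2.
Set σT⁴ = 37.60 → T = (37.60/σ)^(1/4) = 160.5 K.

160 K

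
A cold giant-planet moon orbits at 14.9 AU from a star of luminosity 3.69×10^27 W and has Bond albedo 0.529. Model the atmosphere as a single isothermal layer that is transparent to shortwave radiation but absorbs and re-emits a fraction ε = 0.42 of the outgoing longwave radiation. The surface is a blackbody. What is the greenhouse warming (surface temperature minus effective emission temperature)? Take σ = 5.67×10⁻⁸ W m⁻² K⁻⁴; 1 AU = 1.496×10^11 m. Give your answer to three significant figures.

6.39 kelvin

d = 14.9 × 1.496×10^11 m = 2.229×10^12 m.
Flux at the orbit: S = L/(4πd²) = 3.69×10^27/(4π·(2.23×10^12)²) = 59.10 W m⁻².
At the top of the atmosphere, σT_e⁴ = S(1−α)/4 = 6.959 W m⁻², giving T_e = 105.3 K.
The surface balance (absorbed SW + ε·downward IR = σT_s⁴) with T_a⁴ = T_s⁴/2 reduces to T_s = T_e·[2/(2−ε)]^¼ = 111.6 K.
Greenhouse warming: T_s − T_e = 6.389 K.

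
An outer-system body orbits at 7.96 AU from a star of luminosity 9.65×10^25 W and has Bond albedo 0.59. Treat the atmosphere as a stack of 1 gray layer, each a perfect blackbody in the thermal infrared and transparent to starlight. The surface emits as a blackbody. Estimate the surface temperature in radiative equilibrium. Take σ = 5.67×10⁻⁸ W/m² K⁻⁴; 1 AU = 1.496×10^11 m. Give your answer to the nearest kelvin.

Orbital distance: d = 7.96 AU = 1.191×10^12 m.
Spreading L over a sphere of radius d: S = 9.65×10^25/(4π·1.19×10^12²) = 5.415 W/m².
Top-of-atmosphere balance: σT_e⁴ = S(1−α)/4 = 0.5551 W/m² → T_e = 55.94 K.
Layer-by-layer balance gives σT_s⁴ = (N+1)σT_e⁴, so T_s = 2^¼·55.94 = 66.52 K.

67 K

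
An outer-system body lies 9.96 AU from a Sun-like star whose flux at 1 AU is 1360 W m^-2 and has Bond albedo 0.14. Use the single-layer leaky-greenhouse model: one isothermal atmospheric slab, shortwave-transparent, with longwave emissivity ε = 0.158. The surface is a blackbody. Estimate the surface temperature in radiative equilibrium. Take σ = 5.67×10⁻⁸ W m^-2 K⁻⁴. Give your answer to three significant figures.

Irradiance scales as 1/d², so S = 1360 W m^-2 × (1/9.96)² = 13.71 W m^-2.
The planet radiates to space at T_e = [S(1−α)/(4σ)]^(1/4) = 84.91 K.
Surface balance with a leaky layer gives σT_s⁴ = σT_e⁴·2/(2−ε), so T_s = T_e·[2/(2−0.158)]^(1/4) = 86.68 K.

86.7 kelvin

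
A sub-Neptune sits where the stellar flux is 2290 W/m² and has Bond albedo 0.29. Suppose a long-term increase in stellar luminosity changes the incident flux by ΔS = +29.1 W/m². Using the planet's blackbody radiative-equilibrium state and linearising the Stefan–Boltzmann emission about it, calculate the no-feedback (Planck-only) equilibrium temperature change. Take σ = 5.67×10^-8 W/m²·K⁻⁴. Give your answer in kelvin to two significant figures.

Reference equilibrium: T_e = [S(1−α)/(4σ)]^(1/4) = 291.0 K.
ΔF = Δ[S(1−α)]/4 = (1−0.29)·+29.1/4 = 5.165 W/m².
Planck response: λ_P = 4σT_e³ = 4·5.67×10⁻⁸·(291.0)³ = 5.588 W/m²/K.
Hence the no-feedback warming is ΔF/(4σT_e³) = 0.924 K.

0.92 K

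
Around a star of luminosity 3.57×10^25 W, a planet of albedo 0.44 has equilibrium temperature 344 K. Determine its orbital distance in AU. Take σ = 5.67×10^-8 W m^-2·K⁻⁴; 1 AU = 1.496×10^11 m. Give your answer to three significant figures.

Energy balance gives S = 4σT⁴/(1−α) = 5671 W m^-2.
S = L/(4πd²) → d = √(L/4πS) = √(3.57×10^25/(4π·5671)) = 2.238×10^10 m = 0.1496 AU.

0.150 AU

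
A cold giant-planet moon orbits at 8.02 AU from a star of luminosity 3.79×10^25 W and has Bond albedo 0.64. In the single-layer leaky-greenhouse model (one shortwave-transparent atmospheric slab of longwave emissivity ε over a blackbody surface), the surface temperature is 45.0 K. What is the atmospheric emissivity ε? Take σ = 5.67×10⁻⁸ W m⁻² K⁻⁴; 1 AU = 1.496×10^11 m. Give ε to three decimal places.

d = 8.02 × 1.496×10^11 m = 1.200×10^12 m.
S = L/(4πd²) = 2.095 W m⁻².
Effective temperature: T_e = [S(1−α)/(4σ)]^(1/4) = 42.70 K.
Inverting T_s⁴ = 2T_e⁴/(2−ε): (T_e/T_s)⁴ = 0.8110, so ε = 2(1 − 0.8110) = 0.3780.

0.378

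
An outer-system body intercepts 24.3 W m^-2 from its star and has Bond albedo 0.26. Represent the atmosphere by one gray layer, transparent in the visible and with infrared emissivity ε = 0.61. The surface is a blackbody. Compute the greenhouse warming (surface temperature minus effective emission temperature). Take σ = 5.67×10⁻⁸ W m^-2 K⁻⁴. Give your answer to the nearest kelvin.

At the top of the atmosphere, σT_e⁴ = S(1−α)/4 = 4.495 W m^-2, giving T_e = 94.36 K.
The surface balance (absorbed SW + ε·downward IR = σT_s⁴) with T_a⁴ = T_s⁴/2 reduces to T_s = T_e·[2/(2−ε)]^¼ = 103.3 K.
Greenhouse warming: T_s − T_e = 8.986 K.

9 kelvin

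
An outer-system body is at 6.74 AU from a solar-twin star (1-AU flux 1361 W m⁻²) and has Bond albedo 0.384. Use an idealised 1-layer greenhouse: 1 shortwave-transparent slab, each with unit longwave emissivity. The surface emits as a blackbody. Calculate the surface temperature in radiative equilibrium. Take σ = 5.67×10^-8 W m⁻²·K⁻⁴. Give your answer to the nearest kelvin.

By the inverse-square law, S = 1361/6.74² = 29.96 W m⁻².
Top-of-atmosphere balance: σT_e⁴ = S(1−α)/4 = 4.614 W m⁻² → T_e = 94.98 K.
With N = 1 opaque layers, T_s = (N+1)^(1/4)·T_e = 2^(1/4)·94.98 = 112.9 K.

113 K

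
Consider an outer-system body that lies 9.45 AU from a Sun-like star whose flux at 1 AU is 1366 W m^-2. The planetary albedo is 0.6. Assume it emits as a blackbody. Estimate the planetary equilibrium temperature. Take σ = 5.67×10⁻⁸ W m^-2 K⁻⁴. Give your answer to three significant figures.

Irradiance scales as 1/d², so S = 1366 W m^-2 × (1/9.45)² = 15.30 W m^-2.
Averaging over the sphere, the absorbed flux is S(1−α)/4 = 1.530 W m^-2.
In equilibrium σT⁴ equals this, so T = 72.07 K.

72.1 K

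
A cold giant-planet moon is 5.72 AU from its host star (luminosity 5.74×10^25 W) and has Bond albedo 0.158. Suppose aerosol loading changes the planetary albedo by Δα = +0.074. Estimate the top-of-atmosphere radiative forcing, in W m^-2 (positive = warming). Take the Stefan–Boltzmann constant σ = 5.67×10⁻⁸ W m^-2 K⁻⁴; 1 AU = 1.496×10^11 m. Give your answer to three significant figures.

Orbital distance: d = 5.72 AU = 8.557×10^11 m.
Flux at the orbit: S = L/(4πd²) = 5.74×10^25/(4π·(8.56×10^11)²) = 6.238 W m^-2.
The change in absorbed flux is Δ[S(1−α)/4] = −SΔα/4 = -0.1154 W m^-2.

-0.115 W m^-2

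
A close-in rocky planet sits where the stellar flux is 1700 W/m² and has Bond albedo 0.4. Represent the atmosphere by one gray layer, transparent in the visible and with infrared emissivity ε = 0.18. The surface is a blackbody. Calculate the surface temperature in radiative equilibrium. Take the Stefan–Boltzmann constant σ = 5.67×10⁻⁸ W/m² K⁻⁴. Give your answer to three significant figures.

The planet radiates to space at T_e = [S(1−α)/(4σ)]^(1/4) = 259.0 K.
Surface balance with a leaky layer gives σT_s⁴ = σT_e⁴·2/(2−ε), so T_s = T_e·[2/(2−0.18)]^(1/4) = 265.1 K.

265 K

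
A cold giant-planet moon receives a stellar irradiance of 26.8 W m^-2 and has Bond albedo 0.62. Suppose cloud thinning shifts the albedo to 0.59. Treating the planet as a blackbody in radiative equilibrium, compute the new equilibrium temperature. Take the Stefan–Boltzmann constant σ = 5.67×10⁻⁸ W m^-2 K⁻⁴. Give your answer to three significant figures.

With the new albedo, S(1−α₂)/4 = 2.747 W m^-2, so T₂ = 83.43 K.

83.4 K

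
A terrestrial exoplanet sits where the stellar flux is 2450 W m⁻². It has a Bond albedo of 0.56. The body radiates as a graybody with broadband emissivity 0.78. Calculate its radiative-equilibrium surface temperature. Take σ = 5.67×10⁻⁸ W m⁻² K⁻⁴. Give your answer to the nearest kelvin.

279 K

The planet absorbs (1−α)S over its disc πR² and re-emits over 4πR², so the mean absorbed flux is (1−0.56)·2450/4 = 269.5 W m⁻².
Equating to εσT⁴ with ε = 0.78: T = (269.5/0.78σ)^(1/4) = 279.4 K.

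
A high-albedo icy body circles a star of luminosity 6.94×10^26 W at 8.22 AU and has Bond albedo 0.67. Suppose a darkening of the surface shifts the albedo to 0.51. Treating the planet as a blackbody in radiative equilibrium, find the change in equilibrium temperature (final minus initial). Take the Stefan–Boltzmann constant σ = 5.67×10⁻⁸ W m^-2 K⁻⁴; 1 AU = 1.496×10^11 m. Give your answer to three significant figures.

Orbital distance: d = 8.22 AU = 1.230×10^12 m.
Flux at the orbit: S = L/(4πd²) = 6.94×10^26/(4π·(1.23×10^12)²) = 36.52 W m^-2.
With α = 0.67, T₁ = 85.38 K.
After:  T₂ = [36.52·0.49/(4σ)]^(1/4) = 94.25 K.
Change: 94.25 − 85.38 = 8.869 K.

8.87 K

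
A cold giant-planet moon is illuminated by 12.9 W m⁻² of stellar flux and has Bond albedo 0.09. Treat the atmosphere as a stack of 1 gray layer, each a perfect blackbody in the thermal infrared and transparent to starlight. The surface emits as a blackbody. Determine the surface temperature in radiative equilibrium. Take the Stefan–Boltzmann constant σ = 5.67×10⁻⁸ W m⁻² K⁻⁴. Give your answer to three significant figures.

The effective emission temperature is T_e = [S(1−α)/(4σ)]^¼ = 84.82 K.
With N = 1 opaque layers, T_s = (N+1)^(1/4)·T_e = 2^(1/4)·84.82 = 100.9 K.

101 kelvin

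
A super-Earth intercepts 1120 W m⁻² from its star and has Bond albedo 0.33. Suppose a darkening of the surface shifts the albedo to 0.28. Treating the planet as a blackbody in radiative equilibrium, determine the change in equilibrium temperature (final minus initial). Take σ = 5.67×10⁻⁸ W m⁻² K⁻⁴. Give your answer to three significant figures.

4.35 kelvin

With α = 0.33, T₁ = 239.8 K.
After:  T₂ = [1120·0.72/(4σ)]^(1/4) = 244.2 K.
Change: 244.2 − 239.8 = 4.354 K.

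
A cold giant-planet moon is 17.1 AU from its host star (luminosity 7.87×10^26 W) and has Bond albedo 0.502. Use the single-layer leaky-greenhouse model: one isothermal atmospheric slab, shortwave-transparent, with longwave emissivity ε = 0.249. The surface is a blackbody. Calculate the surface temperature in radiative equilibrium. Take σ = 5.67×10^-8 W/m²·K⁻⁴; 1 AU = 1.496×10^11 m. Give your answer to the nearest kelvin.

Orbital distance: d = 17.1 AU = 2.558×10^12 m.
Flux at the orbit: S = L/(4πd²) = 7.87×10^26/(4π·(2.56×10^12)²) = 9.570 W/m².
The planet radiates to space at T_e = [S(1−α)/(4σ)]^(1/4) = 67.71 K.
The surface balance (absorbed SW + ε·downward IR = σT_s⁴) with T_a⁴ = T_s⁴/2 reduces to T_s = T_e·[2/(2−ε)]^¼ = 69.99 K.

70 K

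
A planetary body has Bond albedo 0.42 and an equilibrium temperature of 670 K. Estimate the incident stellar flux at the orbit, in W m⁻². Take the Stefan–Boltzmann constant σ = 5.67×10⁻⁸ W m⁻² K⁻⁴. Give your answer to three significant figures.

78800 W m⁻²

Invert the energy balance for S: S = 4σT⁴/(1−α).
The emitted flux is σT⁴ = 11430 W m⁻².
S = 4·11430/0.58 = 78800 W m⁻².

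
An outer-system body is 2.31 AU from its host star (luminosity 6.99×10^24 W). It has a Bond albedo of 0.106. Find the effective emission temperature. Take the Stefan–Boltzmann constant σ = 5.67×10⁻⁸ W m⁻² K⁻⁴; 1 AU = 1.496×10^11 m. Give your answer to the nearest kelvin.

Orbital distance: d = 2.31 AU = 3.456×10^11 m.
Spreading L over a sphere of radius d: S = 6.99×10^24/(4π·3.46×10^11²) = 4.658 W m⁻².
Averaging over the sphere, the absorbed flux is S(1−α)/4 = 1.041 W m⁻².
Balancing against σT⁴: T = (1.041/5.67×10⁻⁸)^(1/4) = 65.46 K.

65 K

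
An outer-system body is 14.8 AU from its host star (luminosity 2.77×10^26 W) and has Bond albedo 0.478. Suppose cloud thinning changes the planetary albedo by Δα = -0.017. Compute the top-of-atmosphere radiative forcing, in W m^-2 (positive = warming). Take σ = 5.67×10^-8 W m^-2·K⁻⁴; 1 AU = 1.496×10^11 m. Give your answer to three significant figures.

d = 14.8 × 1.496×10^11 m = 2.214×10^12 m.
Flux at the orbit: S = L/(4πd²) = 2.77×10^26/(4π·(2.21×10^12)²) = 4.497 W m^-2.
TOA radiative forcing: ΔF = −S·Δα/4 = −4.497·(-0.017)/4 = 0.01911 W m^-2.

0.0191 W m^-2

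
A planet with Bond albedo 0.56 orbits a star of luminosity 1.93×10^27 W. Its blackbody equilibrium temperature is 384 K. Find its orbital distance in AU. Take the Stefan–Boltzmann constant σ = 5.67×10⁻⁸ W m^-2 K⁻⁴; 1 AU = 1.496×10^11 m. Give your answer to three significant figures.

0.783 AU

The flux needed for this T is 4σT⁴/(1−0.56) = 11210 W m^-2.
S = L/(4πd²) → d = √(L/4πS) = √(1.93×10^27/(4π·11210)) = 1.171×10^11 m = 0.7825 AU.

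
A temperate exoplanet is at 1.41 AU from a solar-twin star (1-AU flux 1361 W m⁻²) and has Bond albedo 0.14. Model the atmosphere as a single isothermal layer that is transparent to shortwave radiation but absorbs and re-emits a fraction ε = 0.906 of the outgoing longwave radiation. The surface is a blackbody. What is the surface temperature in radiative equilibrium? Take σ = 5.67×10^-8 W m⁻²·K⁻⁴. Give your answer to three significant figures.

Irradiance scales as 1/d², so S = 1361 W m⁻² × (1/1.41)² = 684.6 W m⁻².
Effective emission temperature (TOA balance): σT_e⁴ = S(1−α)/4 = 147.2 W m⁻² → T_e = 225.7 K.
The surface balance (absorbed SW + ε·downward IR = σT_s⁴) with T_a⁴ = T_s⁴/2 reduces to T_s = T_e·[2/(2−ε)]^¼ = 262.5 K.

262 K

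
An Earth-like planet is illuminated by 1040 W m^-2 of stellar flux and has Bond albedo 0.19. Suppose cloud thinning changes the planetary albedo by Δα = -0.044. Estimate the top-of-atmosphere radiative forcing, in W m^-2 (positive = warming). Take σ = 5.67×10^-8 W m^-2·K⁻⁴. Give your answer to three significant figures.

TOA radiative forcing: ΔF = −S·Δα/4 = −1040·(-0.044)/4 = 11.44 W m^-2.

11.4 W m^-2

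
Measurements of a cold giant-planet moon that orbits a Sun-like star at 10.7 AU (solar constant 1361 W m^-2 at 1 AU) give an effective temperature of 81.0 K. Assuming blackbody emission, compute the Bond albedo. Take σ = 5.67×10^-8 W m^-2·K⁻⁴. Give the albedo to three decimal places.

By the inverse-square law, S = 1361/10.7² = 11.89 W m^-2.
Rearranging the radiative balance, α = 1 − 4σT⁴/S.
4σT⁴ = 4·5.67×10⁻⁸·(81.0)⁴ = 9.763 W m^-2.
Hence α = 1 − 9.763/11.89 = 0.1787.

0.179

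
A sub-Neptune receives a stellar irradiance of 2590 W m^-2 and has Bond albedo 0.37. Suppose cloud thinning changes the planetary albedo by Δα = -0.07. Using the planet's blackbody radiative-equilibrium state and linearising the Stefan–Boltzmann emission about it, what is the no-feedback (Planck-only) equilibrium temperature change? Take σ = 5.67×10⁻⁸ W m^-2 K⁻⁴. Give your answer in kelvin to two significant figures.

8.1 K

Unperturbed T_e = [2590·(1−0.37)/(4σ)]^¼ = 291.2 K.
ΔF = −(S/4)Δα = −(2590/4)×(-0.07) = 45.33 W m^-2.
Linearising σT⁴ gives d(σT⁴)/dT = 4σT_e³ = 5.603 W m^-2 per K.
Hence the no-feedback warming is ΔF/(4σT_e³) = 8.09 K.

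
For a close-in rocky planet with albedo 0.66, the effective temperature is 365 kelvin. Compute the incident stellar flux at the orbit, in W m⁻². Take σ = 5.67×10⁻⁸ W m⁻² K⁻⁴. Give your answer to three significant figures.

11800 W m⁻²

From S(1−α)/4 = σT⁴: S = 4σT⁴/(1−α).
σT⁴ = 5.67×10⁻⁸·(365)⁴ = 1006 W m⁻².
So S = 4×1006/(1−0.66) = 11840 W m⁻².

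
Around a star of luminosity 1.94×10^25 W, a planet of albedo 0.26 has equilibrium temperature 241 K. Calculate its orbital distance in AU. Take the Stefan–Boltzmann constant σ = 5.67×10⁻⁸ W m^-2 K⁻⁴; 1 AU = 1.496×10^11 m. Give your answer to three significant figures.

0.258 AU

Energy balance gives S = 4σT⁴/(1−α) = 1034 W m^-2.
S = L/(4πd²) → d = √(L/4πS) = √(1.94×10^25/(4π·1034)) = 3.864×10^10 m = 0.2583 AU.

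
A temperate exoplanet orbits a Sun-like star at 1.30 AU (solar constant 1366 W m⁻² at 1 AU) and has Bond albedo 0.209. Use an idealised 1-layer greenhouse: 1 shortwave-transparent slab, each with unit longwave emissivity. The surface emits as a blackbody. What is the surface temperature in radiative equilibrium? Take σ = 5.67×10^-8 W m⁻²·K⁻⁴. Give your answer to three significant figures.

274 kelvin

Flux at the orbit: S = 1366/(1.30)² = 808.3 W m⁻².
Top-of-atmosphere balance: σT_e⁴ = S(1−α)/4 = 159.8 W m⁻² → T_e = 230.4 K.
Layer-by-layer balance gives σT_s⁴ = (N+1)σT_e⁴, so T_s = 2^¼·230.4 = 274.0 K.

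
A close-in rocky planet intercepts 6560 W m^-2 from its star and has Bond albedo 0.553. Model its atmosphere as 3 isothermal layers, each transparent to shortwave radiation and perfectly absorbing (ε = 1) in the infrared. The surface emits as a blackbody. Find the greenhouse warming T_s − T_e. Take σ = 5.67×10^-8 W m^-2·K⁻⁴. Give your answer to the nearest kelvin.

Top-of-atmosphere balance: σT_e⁴ = S(1−α)/4 = 733.1 W m^-2 → T_e = 337.2 K.
T_s = (N+1)^(1/4)·T_e = 476.9 K.
So the greenhouse effect raises the surface by 476.9 − 337.2 = 139.7 K.

140 kelvin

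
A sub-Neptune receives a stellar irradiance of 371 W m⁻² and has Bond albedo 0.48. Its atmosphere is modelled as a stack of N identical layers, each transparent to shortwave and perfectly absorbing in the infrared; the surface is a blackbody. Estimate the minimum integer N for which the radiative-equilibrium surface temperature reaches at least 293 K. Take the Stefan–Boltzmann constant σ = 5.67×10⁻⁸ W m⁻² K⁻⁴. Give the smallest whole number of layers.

OLR = S(1−α)/4 = 48.23 W m⁻²; the top layer radiates at T_e = 170.8 K.
Since T_s⁴ = (N+1)T_e⁴, we need N ≥ (T_s/T_e)⁴ − 1 = 7.664.
The minimum whole number is N = 8.

8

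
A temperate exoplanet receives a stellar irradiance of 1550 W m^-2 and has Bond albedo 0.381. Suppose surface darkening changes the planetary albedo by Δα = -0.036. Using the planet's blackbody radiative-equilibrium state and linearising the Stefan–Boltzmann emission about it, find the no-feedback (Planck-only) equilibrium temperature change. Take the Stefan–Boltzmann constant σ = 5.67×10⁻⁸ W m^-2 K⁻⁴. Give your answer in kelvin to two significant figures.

The baseline emission temperature is T_e = 255.0 K.
ΔF = −(S/4)Δα = −(1550/4)×(-0.036) = 13.95 W m^-2.
The Planck feedback parameter is 4σT_e³ = 3.762 W m^-2/K.
So ΔT₀ = 13.95/3.762 = 3.71 K.

3.7 K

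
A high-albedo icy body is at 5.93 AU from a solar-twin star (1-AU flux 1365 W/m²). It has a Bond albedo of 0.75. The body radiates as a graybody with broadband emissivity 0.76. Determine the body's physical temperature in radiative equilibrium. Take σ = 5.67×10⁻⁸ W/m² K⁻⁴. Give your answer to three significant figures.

Irradiance scales as 1/d², so S = 1365 W/m² × (1/5.93)² = 38.82 W/m².
The planet absorbs (1−α)S over its disc πR² and re-emits over 4πR², so the mean absorbed flux is (1−0.75)·38.82/4 = 2.426 W/m².
Equating to εσT⁴ with ε = 0.76: T = (2.426/0.76σ)^(1/4) = 86.62 K.

86.6 K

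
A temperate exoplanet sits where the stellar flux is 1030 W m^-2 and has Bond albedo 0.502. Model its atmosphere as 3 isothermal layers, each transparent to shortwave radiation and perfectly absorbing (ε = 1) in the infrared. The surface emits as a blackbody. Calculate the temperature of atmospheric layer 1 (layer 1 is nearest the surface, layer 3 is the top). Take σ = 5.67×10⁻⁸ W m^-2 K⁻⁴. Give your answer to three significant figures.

Top-of-atmosphere balance: σT_e⁴ = S(1−α)/4 = 128.2 W m^-2 → T_e = 218.1 K.
In the N-layer model, layer k (counted from the surface) has T_k = (N+1−k)^(1/4)·T_e.
T_1 = (3)^(1/4)·218.1 = 287.0 K.

287 kelvin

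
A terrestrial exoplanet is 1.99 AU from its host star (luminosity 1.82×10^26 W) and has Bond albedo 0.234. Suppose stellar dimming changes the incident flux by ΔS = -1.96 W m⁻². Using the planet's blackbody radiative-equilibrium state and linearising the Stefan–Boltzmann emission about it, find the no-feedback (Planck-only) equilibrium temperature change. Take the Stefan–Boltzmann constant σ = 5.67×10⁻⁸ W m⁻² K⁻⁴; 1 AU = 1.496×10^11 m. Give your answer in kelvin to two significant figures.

Orbital distance: d = 1.99 AU = 2.977×10^11 m.
Spreading L over a sphere of radius d: S = 1.82×10^26/(4π·2.98×10^11²) = 163.4 W m⁻².
The baseline emission temperature is T_e = 153.3 K.
Only a fraction (1−α) is absorbed and it's spread over 4πR², so ΔF = (1−α)ΔS/4 = -0.3753 W m⁻².
Planck response: λ_P = 4σT_e³ = 4·5.67×10⁻⁸·(153.3)³ = 0.8167 W m⁻²/K.
Hence the no-feedback warming is ΔF/(4σT_e³) = -0.460 K.

-0.46 kelvin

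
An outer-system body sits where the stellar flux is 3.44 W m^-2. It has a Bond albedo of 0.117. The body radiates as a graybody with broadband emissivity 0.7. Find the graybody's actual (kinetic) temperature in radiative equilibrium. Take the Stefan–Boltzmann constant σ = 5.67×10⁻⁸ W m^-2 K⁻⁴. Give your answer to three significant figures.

66.1 K

The planet absorbs (1−α)S over its disc πR² and re-emits over 4πR², so the mean absorbed flux is (1−0.117)·3.440/4 = 0.7594 W m^-2.
Radiative balance εσT⁴ = 0.7594 gives T = [0.7594/(0.7·σ)]^(1/4) = 66.14 K.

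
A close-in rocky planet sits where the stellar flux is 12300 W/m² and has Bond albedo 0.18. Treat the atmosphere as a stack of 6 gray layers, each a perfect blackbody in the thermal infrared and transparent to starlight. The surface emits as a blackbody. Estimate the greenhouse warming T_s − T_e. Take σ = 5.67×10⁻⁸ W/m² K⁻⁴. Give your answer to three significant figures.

OLR = S(1−α)/4 = 2522 W/m²; the top layer radiates at T_e = 459.2 K.
T_s = (N+1)^(1/4)·T_e = 747.0 K.
Warming: T_s − T_e = 287.7 K.

288 kelvin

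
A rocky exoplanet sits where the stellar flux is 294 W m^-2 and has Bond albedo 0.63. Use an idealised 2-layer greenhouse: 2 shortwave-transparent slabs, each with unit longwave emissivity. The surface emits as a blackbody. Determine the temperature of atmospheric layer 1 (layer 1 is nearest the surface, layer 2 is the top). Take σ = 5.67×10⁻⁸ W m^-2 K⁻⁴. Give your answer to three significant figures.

176 K

The effective emission temperature is T_e = [S(1−α)/(4σ)]^¼ = 148.0 K.
In the N-layer model, layer k (counted from the surface) has T_k = (N+1−k)^(1/4)·T_e.
T_1 = (2)^(1/4)·148.0 = 176.0 K.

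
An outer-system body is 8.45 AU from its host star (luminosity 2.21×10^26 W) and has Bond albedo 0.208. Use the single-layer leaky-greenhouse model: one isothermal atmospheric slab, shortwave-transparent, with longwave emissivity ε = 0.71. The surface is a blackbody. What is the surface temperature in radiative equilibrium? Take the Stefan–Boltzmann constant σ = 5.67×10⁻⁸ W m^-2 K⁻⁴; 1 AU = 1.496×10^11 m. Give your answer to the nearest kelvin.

Orbital distance: d = 8.45 AU = 1.264×10^12 m.
S = L/(4πd²) = 11.01 W m^-2.
Effective emission temperature (TOA balance): σT_e⁴ = S(1−α)/4 = 2.179 W m^-2 → T_e = 78.74 K.
Surface balance with a leaky layer gives σT_s⁴ = σT_e⁴·2/(2−ε), so T_s = T_e·[2/(2−0.71)]^(1/4) = 87.86 K.

88 K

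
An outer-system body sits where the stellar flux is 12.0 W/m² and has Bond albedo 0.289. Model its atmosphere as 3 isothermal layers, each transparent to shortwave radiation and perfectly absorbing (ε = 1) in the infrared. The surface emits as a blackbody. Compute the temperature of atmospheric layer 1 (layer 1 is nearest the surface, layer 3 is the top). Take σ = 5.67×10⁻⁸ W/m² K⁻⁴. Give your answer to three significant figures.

Top-of-atmosphere balance: σT_e⁴ = S(1−α)/4 = 2.133 W/m² → T_e = 78.32 K.
Each opaque layer satisfies 2T_j⁴ = T_{j−1}⁴ + T_{j+1}⁴, giving T_k⁴ = (N+1−k)T_e⁴.
T_1 = (3)^(1/4)·78.32 = 103.1 K.

103 K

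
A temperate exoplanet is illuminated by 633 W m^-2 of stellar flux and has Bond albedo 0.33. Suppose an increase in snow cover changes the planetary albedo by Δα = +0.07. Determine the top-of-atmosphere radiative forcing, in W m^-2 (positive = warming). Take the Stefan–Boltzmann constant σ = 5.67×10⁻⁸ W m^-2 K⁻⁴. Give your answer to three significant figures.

-11.1 W m^-2

TOA radiative forcing: ΔF = −S·Δα/4 = −633.0·(+0.07)/4 = -11.08 W m^-2.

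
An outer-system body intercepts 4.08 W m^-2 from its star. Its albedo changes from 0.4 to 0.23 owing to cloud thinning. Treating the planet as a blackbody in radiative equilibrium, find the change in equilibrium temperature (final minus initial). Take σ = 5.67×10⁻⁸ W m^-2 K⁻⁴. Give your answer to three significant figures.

With α = 0.4, T₁ = 57.32 K.
After:  T₂ = [4.080·0.77/(4σ)]^(1/4) = 61.01 K.
Change: 61.01 − 57.32 = 3.688 K.

3.69 kelvin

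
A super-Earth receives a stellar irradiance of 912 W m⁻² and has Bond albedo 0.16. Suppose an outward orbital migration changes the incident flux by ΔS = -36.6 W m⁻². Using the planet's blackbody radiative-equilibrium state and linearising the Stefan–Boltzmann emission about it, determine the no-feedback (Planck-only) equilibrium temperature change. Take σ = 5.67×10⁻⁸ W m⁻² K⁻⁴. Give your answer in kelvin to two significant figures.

The baseline emission temperature is T_e = 241.1 K.
Only a fraction (1−α) is absorbed and it's spread over 4πR², so ΔF = (1−α)ΔS/4 = -7.686 W m⁻².
Planck response: λ_P = 4σT_e³ = 4·5.67×10⁻⁸·(241.1)³ = 3.178 W m⁻²/K.
So ΔT₀ = -7.686/3.178 = -2.42 K.

-2.4 K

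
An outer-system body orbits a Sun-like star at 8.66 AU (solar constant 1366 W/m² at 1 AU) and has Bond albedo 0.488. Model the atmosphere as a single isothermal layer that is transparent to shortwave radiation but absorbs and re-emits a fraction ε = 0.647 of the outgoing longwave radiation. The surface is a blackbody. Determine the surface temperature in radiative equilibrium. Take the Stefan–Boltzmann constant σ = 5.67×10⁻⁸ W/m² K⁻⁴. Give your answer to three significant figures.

By the inverse-square law, S = 1366/8.66² = 18.21 W/m².
At the top of the atmosphere, σT_e⁴ = S(1−α)/4 = 2.331 W/m², giving T_e = 80.08 K.
The surface balance (absorbed SW + ε·downward IR = σT_s⁴) with T_a⁴ = T_s⁴/2 reduces to T_s = T_e·[2/(2−ε)]^¼ = 88.30 K.

88.3 K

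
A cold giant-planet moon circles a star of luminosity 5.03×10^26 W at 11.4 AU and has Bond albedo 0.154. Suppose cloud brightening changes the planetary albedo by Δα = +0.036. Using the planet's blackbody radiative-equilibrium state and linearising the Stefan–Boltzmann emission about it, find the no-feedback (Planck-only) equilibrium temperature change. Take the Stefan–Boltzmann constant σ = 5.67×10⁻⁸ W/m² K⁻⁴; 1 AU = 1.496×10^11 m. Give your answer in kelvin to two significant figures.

Orbital distance: d = 11.4 AU = 1.705×10^12 m.
Spreading L over a sphere of radius d: S = 5.03×10^26/(4π·1.71×10^12²) = 13.76 W/m².
The baseline emission temperature is T_e = 84.65 K.
The change in absorbed flux is Δ[S(1−α)/4] = −SΔα/4 = -0.1239 W/m².
The Planck feedback parameter is 4σT_e³ = 0.1375 W/m²/K.
ΔT₀ = ΔF/λ_P = -0.1239/0.1375 = -0.900 K.

-0.90 K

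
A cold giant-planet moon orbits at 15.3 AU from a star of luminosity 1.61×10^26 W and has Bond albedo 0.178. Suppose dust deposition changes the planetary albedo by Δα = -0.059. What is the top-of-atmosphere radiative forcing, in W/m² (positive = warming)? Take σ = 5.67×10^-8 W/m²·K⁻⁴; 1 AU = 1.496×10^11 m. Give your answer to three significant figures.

0.0361 W/m²

d = 15.3 × 1.496×10^11 m = 2.289×10^12 m.
Spreading L over a sphere of radius d: S = 1.61×10^26/(4π·2.29×10^12²) = 2.446 W/m².
TOA radiative forcing: ΔF = −S·Δα/4 = −2.446·(-0.059)/4 = 0.03607 W/m².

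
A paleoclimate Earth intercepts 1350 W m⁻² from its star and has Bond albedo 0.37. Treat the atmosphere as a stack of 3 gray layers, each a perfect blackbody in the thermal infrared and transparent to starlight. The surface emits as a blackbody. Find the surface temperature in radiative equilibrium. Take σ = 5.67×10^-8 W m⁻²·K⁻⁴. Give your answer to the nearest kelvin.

350 K

OLR = S(1−α)/4 = 212.6 W m⁻²; the top layer radiates at T_e = 247.5 K.
Layer-by-layer balance gives σT_s⁴ = (N+1)σT_e⁴, so T_s = 4^¼·247.5 = 350.0 K.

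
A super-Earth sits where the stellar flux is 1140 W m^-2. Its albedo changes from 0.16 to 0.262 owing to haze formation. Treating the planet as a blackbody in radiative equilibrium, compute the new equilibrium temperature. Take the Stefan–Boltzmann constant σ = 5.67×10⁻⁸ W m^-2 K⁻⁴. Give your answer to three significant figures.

247 kelvin

With the new albedo, S(1−α₂)/4 = 210.3 W m^-2, so T₂ = 246.8 K.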